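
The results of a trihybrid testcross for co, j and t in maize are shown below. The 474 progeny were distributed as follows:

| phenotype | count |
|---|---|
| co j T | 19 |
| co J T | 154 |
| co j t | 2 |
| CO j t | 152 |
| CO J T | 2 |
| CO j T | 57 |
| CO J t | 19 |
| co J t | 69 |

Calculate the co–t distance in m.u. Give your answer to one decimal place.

The two most frequent reciprocal classes, co J T and CO j t, are the parental types, so the F1 was co J T / CO j t.
The two rarest classes, CO J T and co j t, are the double crossovers. Comparing them with the parentals, only the co allele has switched, so co is the middle locus and the order is t – co – j.
Crossovers in the t–co interval produce the single-crossover classes co J t and CO j T (69 + 57 = 126) plus the double crossovers (4).
RF(t–co) = (126 + 4) / 474 = 130/474 = 0.2743 → 27.4 m.u.

27.4 m.u.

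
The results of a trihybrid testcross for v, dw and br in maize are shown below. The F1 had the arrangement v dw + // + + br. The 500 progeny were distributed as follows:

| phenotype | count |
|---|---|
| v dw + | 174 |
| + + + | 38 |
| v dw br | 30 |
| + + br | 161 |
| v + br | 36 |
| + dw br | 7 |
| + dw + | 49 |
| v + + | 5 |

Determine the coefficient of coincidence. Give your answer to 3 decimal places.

The two rarest classes, v + + and + dw br, are the double crossovers. Comparing them with the parentals, only the dw allele has switched, so dw is the middle locus and the order is br – dw – v.
br–dw: (68 + 12)/500 = 0.1600; dw–v: (85 + 12)/500 = 0.1940.
Expected DCO frequency = 0.1600 × 0.1940 ≈ 0.03104; observed = 12/500 ≈ 0.02400.
Coefficient of coincidence = 0.02400/0.03104 ≈ 0.773.

0.773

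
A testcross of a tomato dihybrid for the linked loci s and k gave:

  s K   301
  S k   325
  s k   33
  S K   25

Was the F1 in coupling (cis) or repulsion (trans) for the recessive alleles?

The two most frequent classes are S k (325) and s K (301); these are the parental (non-recombinant) types.
So the F1 carried S k on one chromosome and s K on the other — the recessive alleles are on opposite chromosomes (trans / repulsion).

trans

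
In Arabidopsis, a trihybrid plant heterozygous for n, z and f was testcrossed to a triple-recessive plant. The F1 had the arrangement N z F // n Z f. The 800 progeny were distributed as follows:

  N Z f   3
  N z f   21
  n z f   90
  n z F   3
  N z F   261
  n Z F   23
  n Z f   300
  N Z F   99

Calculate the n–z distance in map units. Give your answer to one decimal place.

24.4 map units

The two rarest classes, n z F and N Z f, are the double crossovers. Comparing them with the parentals, only the n allele has switched, so n is the middle locus and the order is f – n – z.
Crossovers in the n–z interval produce the single-crossover classes N Z F and n z f (99 + 90 = 189) plus the double crossovers (6).
RF(n–z) = (189 + 6) / 800 = 195/800 = 0.2437 → 24.4 map units.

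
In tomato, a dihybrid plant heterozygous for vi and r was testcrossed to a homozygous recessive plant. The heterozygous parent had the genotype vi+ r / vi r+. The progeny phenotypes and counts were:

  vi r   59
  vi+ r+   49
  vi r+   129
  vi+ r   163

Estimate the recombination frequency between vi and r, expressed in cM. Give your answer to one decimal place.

27.0 cM

The recombinant classes are vi+ r+ and vi r: 49 + 59 = 108.
Recombination frequency = 108/400 = 0.2700 ≈ 27.0%, i.e. 27.0 cM.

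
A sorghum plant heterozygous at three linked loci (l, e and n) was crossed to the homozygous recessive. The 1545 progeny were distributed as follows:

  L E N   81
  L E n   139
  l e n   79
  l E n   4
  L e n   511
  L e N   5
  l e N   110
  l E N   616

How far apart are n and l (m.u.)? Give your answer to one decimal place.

The two most frequent reciprocal classes, L e n and l E N, are the parental types, so the F1 was L e n / l E N.
The two rarest classes, L e N and l E n, are the double crossovers. Comparing them with the parentals, only the n allele has switched, so n is the middle locus and the order is l – n – e.
Crossovers in the l–n interval produce the single-crossover classes l e n and L E N (79 + 81 = 160) plus the double crossovers (9).
RF(l–n) = (160 + 9) / 1545 = 169/1545 = 0.1094 → 10.9 m.u.

10.9 m.u.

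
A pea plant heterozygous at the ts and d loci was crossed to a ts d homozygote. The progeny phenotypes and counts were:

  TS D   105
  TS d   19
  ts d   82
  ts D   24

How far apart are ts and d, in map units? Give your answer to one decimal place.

18.7 map units

The two most frequent classes, TS D (105) and ts d (82), are the parental types, so the F1 was TS D / ts d.
The recombinant classes are TS d and ts D: 19 + 24 = 43.
Recombination frequency = 43/230 = 0.1870 ≈ 18.7%, i.e. 18.7 map units.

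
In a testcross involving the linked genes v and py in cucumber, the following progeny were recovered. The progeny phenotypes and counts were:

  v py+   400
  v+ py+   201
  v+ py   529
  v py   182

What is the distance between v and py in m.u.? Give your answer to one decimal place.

29.2 m.u.

The two most frequent classes, v+ py (529) and v py+ (400), are the parental types, so the F1 was v+ py / v py+.
The recombinant classes are v+ py+ and v py: 201 + 182 = 383.
Recombination frequency = 383/1312 = 0.2919 ≈ 29.2%, i.e. 29.2 m.u.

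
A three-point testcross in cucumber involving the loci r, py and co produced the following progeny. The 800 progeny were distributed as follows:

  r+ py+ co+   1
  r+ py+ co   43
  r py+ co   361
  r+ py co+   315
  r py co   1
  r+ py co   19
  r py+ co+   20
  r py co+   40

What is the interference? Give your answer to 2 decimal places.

0.54

The two most frequent reciprocal classes, r+ py co+ and r py+ co, are the parental types, so the F1 was r+ py co+ / r py+ co.
The two rarest classes, r+ py+ co+ and r py co, are the double crossovers. Comparing them with the parentals, only the py allele has switched, so py is the middle locus and the order is co – py – r.
co–py: (39 + 2)/800 = 0.0512; py–r: (83 + 2)/800 = 0.1062.
Expected DCO frequency = 0.0512 × 0.1062 ≈ 0.00544; observed = 2/800 ≈ 0.00250.
Coefficient of coincidence = 0.00250/0.00544 ≈ 0.46; interference = 1 − 0.46 = 0.54.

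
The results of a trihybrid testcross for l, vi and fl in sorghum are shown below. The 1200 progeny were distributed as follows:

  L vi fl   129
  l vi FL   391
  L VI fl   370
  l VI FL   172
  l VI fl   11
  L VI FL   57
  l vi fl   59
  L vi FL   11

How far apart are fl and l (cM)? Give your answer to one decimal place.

The two most frequent reciprocal classes, l vi FL and L VI fl, are the parental types, so the F1 was l vi FL / L VI fl.
The two rarest classes, L vi FL and l VI fl, are the double crossovers. Comparing them with the parentals, only the l allele has switched, so l is the middle locus and the order is fl – l – vi.
Crossovers in the fl–l interval produce the single-crossover classes l vi fl and L VI FL (59 + 57 = 116) plus the double crossovers (22).
RF(fl–l) = (116 + 22) / 1200 = 138/1200 = 0.1150 → 11.5 cM.

11.5 cM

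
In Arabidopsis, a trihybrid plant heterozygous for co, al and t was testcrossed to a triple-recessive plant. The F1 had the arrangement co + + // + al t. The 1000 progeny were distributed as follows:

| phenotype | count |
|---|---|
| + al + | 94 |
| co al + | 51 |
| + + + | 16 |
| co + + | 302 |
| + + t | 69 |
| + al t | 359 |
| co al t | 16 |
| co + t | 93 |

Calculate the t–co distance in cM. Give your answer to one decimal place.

21.9 cM

The two rarest classes, + + + and co al t, are the double crossovers. Comparing them with the parentals, only the co allele has switched, so co is the middle locus and the order is al – co – t.
Crossovers in the co–t interval produce the single-crossover classes co + t and + al + (93 + 94 = 187) plus the double crossovers (32).
RF(co–t) = (187 + 32) / 1000 = 219/1000 = 0.2190 → 21.9 cM.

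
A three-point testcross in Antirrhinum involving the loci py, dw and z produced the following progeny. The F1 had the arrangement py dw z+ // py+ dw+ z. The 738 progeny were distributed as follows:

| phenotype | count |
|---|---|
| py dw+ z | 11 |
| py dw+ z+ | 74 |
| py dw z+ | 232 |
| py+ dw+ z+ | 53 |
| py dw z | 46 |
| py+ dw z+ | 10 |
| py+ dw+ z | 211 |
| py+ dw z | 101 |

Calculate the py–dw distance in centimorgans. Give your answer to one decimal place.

26.6 centimorgans

The two rarest classes, py+ dw z+ and py dw+ z, are the double crossovers. Comparing them with the parentals, only the py allele has switched, so py is the middle locus and the order is z – py – dw.
Crossovers in the py–dw interval produce the single-crossover classes py dw+ z+ and py+ dw z (74 + 101 = 175) plus the double crossovers (21).
RF(py–dw) = (175 + 21) / 738 = 196/738 = 0.2656 → 26.6 centimorgans.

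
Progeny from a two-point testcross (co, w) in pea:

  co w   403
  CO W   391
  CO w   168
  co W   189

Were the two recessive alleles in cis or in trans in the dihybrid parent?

cis

The two most frequent classes are CO W (391) and co w (403); these are the parental (non-recombinant) types.
So the F1 carried CO W on one chromosome and co w on the other — the recessive alleles are on the same chromosome (cis / coupling).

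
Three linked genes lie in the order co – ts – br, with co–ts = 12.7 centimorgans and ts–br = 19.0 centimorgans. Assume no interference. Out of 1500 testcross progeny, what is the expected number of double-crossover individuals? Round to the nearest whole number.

36

Map distances give recombination frequencies of 0.127 and 0.190 for the two intervals.
With no interference, expected double-crossover frequency = 0.127 × 0.190 = 0.02413.
Expected number = 0.02413 × 1500 = 36.20 ≈ 36.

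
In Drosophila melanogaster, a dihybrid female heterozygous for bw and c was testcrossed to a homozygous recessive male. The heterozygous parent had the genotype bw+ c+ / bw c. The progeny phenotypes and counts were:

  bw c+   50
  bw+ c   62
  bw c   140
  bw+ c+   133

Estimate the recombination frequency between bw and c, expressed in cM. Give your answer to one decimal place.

The recombinant classes are bw+ c and bw c+: 62 + 50 = 112.
Recombination frequency = 112/385 = 0.2909 ≈ 29.1%, i.e. 29.1 cM.

29.1 cM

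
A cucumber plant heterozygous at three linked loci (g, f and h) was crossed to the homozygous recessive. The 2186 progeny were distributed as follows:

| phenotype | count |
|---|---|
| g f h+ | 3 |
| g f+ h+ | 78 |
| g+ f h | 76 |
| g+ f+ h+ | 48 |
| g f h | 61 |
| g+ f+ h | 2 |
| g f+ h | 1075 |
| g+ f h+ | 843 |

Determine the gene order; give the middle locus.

The two most frequent reciprocal classes, g+ f h+ and g f+ h, are the parental types, so the F1 was g+ f h+ / g f+ h.
The two rarest classes, g f h+ and g+ f+ h, are the double crossovers. Comparing them with the parentals, only the g allele has switched, so g is the middle locus and the order is h – g – f.

g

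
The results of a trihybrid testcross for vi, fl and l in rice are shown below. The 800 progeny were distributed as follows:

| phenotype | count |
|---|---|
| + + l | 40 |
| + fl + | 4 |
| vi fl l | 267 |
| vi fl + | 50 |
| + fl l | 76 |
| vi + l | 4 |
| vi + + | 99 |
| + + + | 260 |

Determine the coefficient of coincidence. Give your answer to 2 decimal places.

The two most frequent reciprocal classes, + + + and vi fl l, are the parental types, so the F1 was + + + / vi fl l.
The two rarest classes, + fl + and vi + l, are the double crossovers. Comparing them with the parentals, only the fl allele has switched, so fl is the middle locus and the order is l – fl – vi.
l–fl: (90 + 8)/800 = 0.1225; fl–vi: (175 + 8)/800 = 0.2288.
Expected DCO frequency = 0.1225 × 0.2288 ≈ 0.02803; observed = 8/800 ≈ 0.01000.
Coefficient of coincidence = 0.01000/0.02803 ≈ 0.36.

0.36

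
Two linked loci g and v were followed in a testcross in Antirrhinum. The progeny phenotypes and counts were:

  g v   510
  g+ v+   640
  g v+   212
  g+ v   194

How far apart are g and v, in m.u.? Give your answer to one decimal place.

The two most frequent classes, g+ v+ (640) and g v (510), are the parental types, so the F1 was g+ v+ / g v.
The recombinant classes are g+ v and g v+: 194 + 212 = 406.
Recombination frequency = 406/1556 = 0.2609 ≈ 26.1%, i.e. 26.1 m.u.

26.1 m.u.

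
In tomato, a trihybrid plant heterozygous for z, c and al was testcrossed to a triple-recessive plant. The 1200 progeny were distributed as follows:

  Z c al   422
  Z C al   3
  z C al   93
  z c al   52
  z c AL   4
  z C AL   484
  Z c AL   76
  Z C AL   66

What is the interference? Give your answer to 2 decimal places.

0.62

The two most frequent reciprocal classes, z C AL and Z c al, are the parental types, so the F1 was z C AL / Z c al.
The two rarest classes, z c AL and Z C al, are the double crossovers. Comparing them with the parentals, only the c allele has switched, so c is the middle locus and the order is z – c – al.
z–c: (118 + 7)/1200 = 0.1042; c–al: (169 + 7)/1200 = 0.1467.
Expected DCO frequency = 0.1042 × 0.1467 ≈ 0.01529; observed = 7/1200 ≈ 0.00583.
Coefficient of coincidence = 0.00583/0.01529 ≈ 0.38; interference = 1 − 0.38 = 0.62.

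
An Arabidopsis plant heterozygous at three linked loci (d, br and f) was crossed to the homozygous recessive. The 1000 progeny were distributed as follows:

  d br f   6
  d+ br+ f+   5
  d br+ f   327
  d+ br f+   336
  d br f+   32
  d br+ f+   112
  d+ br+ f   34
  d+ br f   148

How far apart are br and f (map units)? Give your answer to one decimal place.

The two most frequent reciprocal classes, d br+ f and d+ br f+, are the parental types, so the F1 was d br+ f / d+ br f+.
The two rarest classes, d br f and d+ br+ f+, are the double crossovers. Comparing them with the parentals, only the br allele has switched, so br is the middle locus and the order is d – br – f.
Crossovers in the br–f interval produce the single-crossover classes d br+ f+ and d+ br f (112 + 148 = 260) plus the double crossovers (11).
RF(br–f) = (260 + 11) / 1000 = 271/1000 = 0.2710 → 27.1 map units.

27.1 map units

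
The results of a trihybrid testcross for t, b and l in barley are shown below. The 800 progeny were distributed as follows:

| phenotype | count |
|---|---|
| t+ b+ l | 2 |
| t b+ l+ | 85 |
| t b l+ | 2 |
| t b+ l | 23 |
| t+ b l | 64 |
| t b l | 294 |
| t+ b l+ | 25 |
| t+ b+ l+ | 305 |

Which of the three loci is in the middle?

The two most frequent reciprocal classes, t b l and t+ b+ l+, are the parental types, so the F1 was t b l / t+ b+ l+.
The two rarest classes, t b l+ and t+ b+ l, are the double crossovers. Comparing them with the parentals, only the l allele has switched, so l is the middle locus and the order is t – l – b.

l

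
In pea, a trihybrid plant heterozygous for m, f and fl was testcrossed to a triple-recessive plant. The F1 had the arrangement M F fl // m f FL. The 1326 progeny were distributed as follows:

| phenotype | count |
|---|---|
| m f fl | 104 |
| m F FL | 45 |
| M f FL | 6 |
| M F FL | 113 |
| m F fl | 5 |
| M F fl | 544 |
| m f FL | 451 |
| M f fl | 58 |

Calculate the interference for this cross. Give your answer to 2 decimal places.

The two rarest classes, m F fl and M f FL, are the double crossovers. Comparing them with the parentals, only the m allele has switched, so m is the middle locus and the order is f – m – fl.
f–m: (103 + 11)/1326 = 0.0860; m–fl: (217 + 11)/1326 = 0.1719.
Expected DCO frequency = 0.0860 × 0.1719 ≈ 0.01478; observed = 11/1326 ≈ 0.00830.
Coefficient of coincidence = 0.00830/0.01478 ≈ 0.56; interference = 1 − 0.56 = 0.44.

0.44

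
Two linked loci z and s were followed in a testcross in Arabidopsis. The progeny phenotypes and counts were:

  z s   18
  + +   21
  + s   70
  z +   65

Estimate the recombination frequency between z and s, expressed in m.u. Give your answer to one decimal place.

The two most frequent classes, + s (70) and z + (65), are the parental types, so the F1 was + s / z +.
The recombinant classes are + + and z s: 21 + 18 = 39.
Recombination frequency = 39/174 = 0.2241 ≈ 22.4%, i.e. 22.4 m.u.

22.4 m.u.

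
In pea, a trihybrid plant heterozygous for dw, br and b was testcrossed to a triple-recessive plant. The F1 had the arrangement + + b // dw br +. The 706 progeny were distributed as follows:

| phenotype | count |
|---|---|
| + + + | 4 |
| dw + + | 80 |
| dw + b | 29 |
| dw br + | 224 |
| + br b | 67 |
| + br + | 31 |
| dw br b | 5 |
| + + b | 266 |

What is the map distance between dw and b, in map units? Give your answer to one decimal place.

The two rarest classes, + + + and dw br b, are the double crossovers. Comparing them with the parentals, only the b allele has switched, so b is the middle locus and the order is br – b – dw.
Crossovers in the b–dw interval produce the single-crossover classes dw + b and + br + (29 + 31 = 60) plus the double crossovers (9).
RF(b–dw) = (60 + 9) / 706 = 69/706 = 0.0977 → 9.8 map units.

9.8 map units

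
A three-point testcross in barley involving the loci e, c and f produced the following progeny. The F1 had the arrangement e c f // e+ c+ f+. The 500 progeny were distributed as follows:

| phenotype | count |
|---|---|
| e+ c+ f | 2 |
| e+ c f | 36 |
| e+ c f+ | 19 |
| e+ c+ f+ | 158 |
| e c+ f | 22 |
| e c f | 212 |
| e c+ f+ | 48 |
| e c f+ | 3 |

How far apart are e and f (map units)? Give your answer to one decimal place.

17.8 map units

The two rarest classes, e c f+ and e+ c+ f, are the double crossovers. Comparing them with the parentals, only the f allele has switched, so f is the middle locus and the order is e – f – c.
Crossovers in the e–f interval produce the single-crossover classes e+ c f and e c+ f+ (36 + 48 = 84) plus the double crossovers (5).
RF(e–f) = (84 + 5) / 500 = 89/500 = 0.1780 → 17.8 map units.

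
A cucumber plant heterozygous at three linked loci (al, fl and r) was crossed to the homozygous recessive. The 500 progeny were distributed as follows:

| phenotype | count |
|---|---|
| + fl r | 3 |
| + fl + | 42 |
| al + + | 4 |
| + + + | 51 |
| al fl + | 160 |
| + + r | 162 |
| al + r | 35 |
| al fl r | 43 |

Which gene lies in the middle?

fl

The two most frequent reciprocal classes, al fl + and + + r, are the parental types, so the F1 was al fl + / + + r.
The two rarest classes, al + + and + fl r, are the double crossovers. Comparing them with the parentals, only the fl allele has switched, so fl is the middle locus and the order is r – fl – al.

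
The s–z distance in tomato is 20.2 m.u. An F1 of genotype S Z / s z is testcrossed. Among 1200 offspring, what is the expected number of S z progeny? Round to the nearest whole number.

A map distance of 20.2 m.u. corresponds to a recombination frequency of 0.202.
The F1 is S Z / s z, so S z is a recombinant gamete class with expected frequency r/2 = 0.202/2 = 0.1010.
Expected number = 0.1010 × 1200 = 121.20 ≈ 121.

121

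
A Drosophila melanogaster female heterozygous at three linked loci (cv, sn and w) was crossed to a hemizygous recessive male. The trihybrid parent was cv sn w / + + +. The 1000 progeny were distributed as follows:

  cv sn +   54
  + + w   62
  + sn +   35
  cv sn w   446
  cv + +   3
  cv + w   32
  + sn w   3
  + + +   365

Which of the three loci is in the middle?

The two rarest classes, + sn w and cv + +, are the double crossovers. Comparing them with the parentals, only the cv allele has switched, so cv is the middle locus and the order is w – cv – sn.

cv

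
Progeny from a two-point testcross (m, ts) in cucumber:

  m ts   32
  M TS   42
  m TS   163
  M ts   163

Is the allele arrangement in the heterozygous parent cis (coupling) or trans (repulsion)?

trans

The two most frequent classes are M ts (163) and m TS (163); these are the parental (non-recombinant) types.
So the F1 carried M ts on one chromosome and m TS on the other — the recessive alleles are on opposite chromosomes (trans / repulsion).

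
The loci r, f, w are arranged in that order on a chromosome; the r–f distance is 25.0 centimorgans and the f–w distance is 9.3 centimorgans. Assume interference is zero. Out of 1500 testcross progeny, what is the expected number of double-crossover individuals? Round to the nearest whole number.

Map distances give recombination frequencies of 0.250 and 0.093 for the two intervals.
With no interference, expected double-crossover frequency = 0.250 × 0.093 = 0.02325.
Expected number = 0.02325 × 1500 = 34.88 ≈ 35.

35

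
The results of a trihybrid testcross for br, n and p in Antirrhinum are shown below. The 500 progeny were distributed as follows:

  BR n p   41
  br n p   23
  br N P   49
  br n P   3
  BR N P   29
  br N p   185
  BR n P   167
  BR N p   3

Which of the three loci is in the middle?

The two most frequent reciprocal classes, BR n P and br N p, are the parental types, so the F1 was BR n P / br N p.
The two rarest classes, br n P and BR N p, are the double crossovers. Comparing them with the parentals, only the br allele has switched, so br is the middle locus and the order is n – br – p.

br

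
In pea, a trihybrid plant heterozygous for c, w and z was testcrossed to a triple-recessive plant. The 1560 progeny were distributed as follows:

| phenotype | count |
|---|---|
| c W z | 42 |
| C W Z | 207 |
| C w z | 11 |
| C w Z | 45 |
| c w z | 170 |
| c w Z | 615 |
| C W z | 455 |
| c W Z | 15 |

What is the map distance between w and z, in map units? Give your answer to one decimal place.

25.8 map units

The two most frequent reciprocal classes, C W z and c w Z, are the parental types, so the F1 was C W z / c w Z.
The two rarest classes, C w z and c W Z, are the double crossovers. Comparing them with the parentals, only the w allele has switched, so w is the middle locus and the order is c – w – z.
Crossovers in the w–z interval produce the single-crossover classes C W Z and c w z (207 + 170 = 377) plus the double crossovers (26).
RF(w–z) = (377 + 26) / 1560 = 403/1560 = 0.2583 → 25.8 map units.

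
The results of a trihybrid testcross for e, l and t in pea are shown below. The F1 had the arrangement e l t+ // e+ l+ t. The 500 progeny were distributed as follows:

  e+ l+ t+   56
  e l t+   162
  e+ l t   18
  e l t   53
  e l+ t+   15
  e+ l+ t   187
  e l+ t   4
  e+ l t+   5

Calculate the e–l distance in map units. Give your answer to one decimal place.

8.4 map units

The two rarest classes, e+ l t+ and e l+ t, are the double crossovers. Comparing them with the parentals, only the e allele has switched, so e is the middle locus and the order is l – e – t.
Crossovers in the l–e interval produce the single-crossover classes e l+ t+ and e+ l t (15 + 18 = 33) plus the double crossovers (9).
RF(l–e) = (33 + 9) / 500 = 42/500 = 0.0840 → 8.4 map units.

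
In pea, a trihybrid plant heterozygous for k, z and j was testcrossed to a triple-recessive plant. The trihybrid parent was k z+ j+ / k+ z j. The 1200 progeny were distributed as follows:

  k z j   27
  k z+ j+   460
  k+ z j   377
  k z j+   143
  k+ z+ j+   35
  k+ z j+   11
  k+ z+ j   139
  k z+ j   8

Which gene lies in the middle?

j

The two rarest classes, k z+ j and k+ z j+, are the double crossovers. Comparing them with the parentals, only the j allele has switched, so j is the middle locus and the order is z – j – k.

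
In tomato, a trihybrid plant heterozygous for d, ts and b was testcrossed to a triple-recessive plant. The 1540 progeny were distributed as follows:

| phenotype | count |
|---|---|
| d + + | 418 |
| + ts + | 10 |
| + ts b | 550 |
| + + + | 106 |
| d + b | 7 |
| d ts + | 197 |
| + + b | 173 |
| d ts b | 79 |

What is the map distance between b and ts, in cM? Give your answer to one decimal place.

25.1 cM

The two most frequent reciprocal classes, + ts b and d + +, are the parental types, so the F1 was + ts b / d + +.
The two rarest classes, + ts + and d + b, are the double crossovers. Comparing them with the parentals, only the b allele has switched, so b is the middle locus and the order is d – b – ts.
Crossovers in the b–ts interval produce the single-crossover classes + + b and d ts + (173 + 197 = 370) plus the double crossovers (17).
RF(b–ts) = (370 + 17) / 1540 = 387/1540 = 0.2513 → 25.1 cM.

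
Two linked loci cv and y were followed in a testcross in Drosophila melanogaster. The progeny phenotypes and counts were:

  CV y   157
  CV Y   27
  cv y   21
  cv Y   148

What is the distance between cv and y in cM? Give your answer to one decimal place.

13.6 cM

The two most frequent classes, CV y (157) and cv Y (148), are the parental types, so the F1 was CV y / cv Y.
The recombinant classes are CV Y and cv y: 27 + 21 = 48.
Recombination frequency = 48/353 = 0.1360 ≈ 13.6%, i.e. 13.6 cM.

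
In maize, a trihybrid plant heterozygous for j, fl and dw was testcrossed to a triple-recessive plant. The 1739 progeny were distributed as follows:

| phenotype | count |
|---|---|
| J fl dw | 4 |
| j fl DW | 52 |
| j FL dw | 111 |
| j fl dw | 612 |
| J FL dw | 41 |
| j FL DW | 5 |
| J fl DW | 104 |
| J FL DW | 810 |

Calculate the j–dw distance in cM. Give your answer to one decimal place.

The two most frequent reciprocal classes, j fl dw and J FL DW, are the parental types, so the F1 was j fl dw / J FL DW.
The two rarest classes, J fl dw and j FL DW, are the double crossovers. Comparing them with the parentals, only the j allele has switched, so j is the middle locus and the order is dw – j – fl.
Crossovers in the dw–j interval produce the single-crossover classes j fl DW and J FL dw (52 + 41 = 93) plus the double crossovers (9).
RF(dw–j) = (93 + 9) / 1739 = 102/1739 = 0.0587 → 5.9 cM.

5.9 cM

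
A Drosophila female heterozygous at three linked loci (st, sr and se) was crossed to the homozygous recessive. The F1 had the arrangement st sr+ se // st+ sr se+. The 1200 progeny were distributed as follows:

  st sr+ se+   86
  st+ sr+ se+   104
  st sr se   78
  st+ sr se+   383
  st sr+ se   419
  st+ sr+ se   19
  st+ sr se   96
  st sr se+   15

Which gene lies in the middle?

The two rarest classes, st+ sr+ se and st sr se+, are the double crossovers. Comparing them with the parentals, only the st allele has switched, so st is the middle locus and the order is se – st – sr.

st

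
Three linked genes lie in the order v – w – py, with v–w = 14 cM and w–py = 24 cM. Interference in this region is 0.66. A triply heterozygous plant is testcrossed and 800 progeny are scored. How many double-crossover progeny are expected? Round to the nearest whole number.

Map distances give recombination frequencies of 0.140 and 0.240 for the two intervals.
With interference 0.66 (so coincidence = 0.34), expected double-crossover frequency = 0.140 × 0.240 × 0.34 = 0.01142.
Expected number = 0.01142 × 800 = 9.14 ≈ 9.

9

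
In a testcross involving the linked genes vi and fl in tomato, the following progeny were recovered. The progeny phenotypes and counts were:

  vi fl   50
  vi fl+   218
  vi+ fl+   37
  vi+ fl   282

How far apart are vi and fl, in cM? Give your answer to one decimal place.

The two most frequent classes, vi+ fl (282) and vi fl+ (218), are the parental types, so the F1 was vi+ fl / vi fl+.
The recombinant classes are vi+ fl+ and vi fl: 37 + 50 = 87.
Recombination frequency = 87/587 = 0.1482 ≈ 14.8%, i.e. 14.8 cM.

14.8 cM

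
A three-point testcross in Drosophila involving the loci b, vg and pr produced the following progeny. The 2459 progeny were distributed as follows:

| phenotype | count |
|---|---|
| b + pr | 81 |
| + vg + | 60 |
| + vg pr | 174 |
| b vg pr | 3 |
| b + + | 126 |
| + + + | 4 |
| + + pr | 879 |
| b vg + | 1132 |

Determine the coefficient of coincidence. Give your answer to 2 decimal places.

The two most frequent reciprocal classes, + + pr and b vg +, are the parental types, so the F1 was + + pr / b vg +.
The two rarest classes, + + + and b vg pr, are the double crossovers. Comparing them with the parentals, only the pr allele has switched, so pr is the middle locus and the order is b – pr – vg.
b–pr: (141 + 7)/2459 = 0.0602; pr–vg: (300 + 7)/2459 = 0.1248.
Expected DCO frequency = 0.0602 × 0.1248 ≈ 0.00751; observed = 7/2459 ≈ 0.00285.
Coefficient of coincidence = 0.00285/0.00751 ≈ 0.38.

0.38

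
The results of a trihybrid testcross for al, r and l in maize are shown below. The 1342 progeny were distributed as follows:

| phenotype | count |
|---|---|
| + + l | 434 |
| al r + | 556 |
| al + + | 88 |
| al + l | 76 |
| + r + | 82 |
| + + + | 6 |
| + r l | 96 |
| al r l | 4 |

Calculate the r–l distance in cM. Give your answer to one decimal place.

14.5 cM

The two most frequent reciprocal classes, al r + and + + l, are the parental types, so the F1 was al r + / + + l.
The two rarest classes, al r l and + + +, are the double crossovers. Comparing them with the parentals, only the l allele has switched, so l is the middle locus and the order is al – l – r.
Crossovers in the l–r interval produce the single-crossover classes al + + and + r l (88 + 96 = 184) plus the double crossovers (10).
RF(l–r) = (184 + 10) / 1342 = 194/1342 = 0.1446 → 14.5 cM.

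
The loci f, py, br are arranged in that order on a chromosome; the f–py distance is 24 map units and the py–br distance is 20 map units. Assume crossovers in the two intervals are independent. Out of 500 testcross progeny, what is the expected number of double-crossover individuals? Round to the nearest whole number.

Map distances give recombination frequencies of 0.240 and 0.200 for the two intervals.
With no interference, expected double-crossover frequency = 0.240 × 0.200 = 0.04800.
Expected number = 0.04800 × 500 = 24.00 ≈ 24.

24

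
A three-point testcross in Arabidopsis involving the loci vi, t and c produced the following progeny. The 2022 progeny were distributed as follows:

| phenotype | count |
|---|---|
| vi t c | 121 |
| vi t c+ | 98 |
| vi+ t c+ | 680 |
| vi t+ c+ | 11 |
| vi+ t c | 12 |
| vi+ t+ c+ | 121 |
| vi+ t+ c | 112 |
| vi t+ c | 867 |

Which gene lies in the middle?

c

The two most frequent reciprocal classes, vi+ t c+ and vi t+ c, are the parental types, so the F1 was vi+ t c+ / vi t+ c.
The two rarest classes, vi+ t c and vi t+ c+, are the double crossovers. Comparing them with the parentals, only the c allele has switched, so c is the middle locus and the order is vi – c – t.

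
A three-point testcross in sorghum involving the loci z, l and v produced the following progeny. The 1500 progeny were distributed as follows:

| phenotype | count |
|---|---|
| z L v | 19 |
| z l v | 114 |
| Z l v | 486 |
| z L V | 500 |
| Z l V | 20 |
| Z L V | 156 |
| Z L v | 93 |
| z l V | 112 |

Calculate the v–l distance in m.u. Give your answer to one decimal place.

The two most frequent reciprocal classes, z L V and Z l v, are the parental types, so the F1 was z L V / Z l v.
The two rarest classes, z L v and Z l V, are the double crossovers. Comparing them with the parentals, only the v allele has switched, so v is the middle locus and the order is l – v – z.
Crossovers in the l–v interval produce the single-crossover classes z l V and Z L v (112 + 93 = 205) plus the double crossovers (39).
RF(l–v) = (205 + 39) / 1500 = 244/1500 = 0.1627 → 16.3 m.u.

16.3 m.u.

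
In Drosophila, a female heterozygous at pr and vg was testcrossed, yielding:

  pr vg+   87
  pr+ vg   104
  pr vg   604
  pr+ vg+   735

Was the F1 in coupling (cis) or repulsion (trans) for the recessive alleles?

The two most frequent classes are pr+ vg+ (735) and pr vg (604); these are the parental (non-recombinant) types.
So the F1 carried pr+ vg+ on one chromosome and pr vg on the other — the recessive alleles are on the same chromosome (cis / coupling).

cis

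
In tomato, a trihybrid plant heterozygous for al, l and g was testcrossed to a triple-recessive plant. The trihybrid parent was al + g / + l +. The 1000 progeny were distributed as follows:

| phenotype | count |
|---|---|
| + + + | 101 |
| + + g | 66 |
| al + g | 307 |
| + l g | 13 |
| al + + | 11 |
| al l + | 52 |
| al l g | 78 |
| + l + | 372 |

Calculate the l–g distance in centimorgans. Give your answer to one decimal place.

The two rarest classes, al + + and + l g, are the double crossovers. Comparing them with the parentals, only the g allele has switched, so g is the middle locus and the order is al – g – l.
Crossovers in the g–l interval produce the single-crossover classes al l g and + + + (78 + 101 = 179) plus the double crossovers (24).
RF(g–l) = (179 + 24) / 1000 = 203/1000 = 0.2030 → 20.3 centimorgans.

20.3 centimorgans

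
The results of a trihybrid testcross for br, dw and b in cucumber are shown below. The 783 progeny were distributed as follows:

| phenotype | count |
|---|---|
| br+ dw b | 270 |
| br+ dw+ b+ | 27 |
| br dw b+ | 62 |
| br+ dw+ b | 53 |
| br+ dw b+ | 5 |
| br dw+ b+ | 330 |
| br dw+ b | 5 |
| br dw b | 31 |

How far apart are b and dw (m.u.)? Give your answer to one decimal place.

16.0 m.u.

The two most frequent reciprocal classes, br dw+ b+ and br+ dw b, are the parental types, so the F1 was br dw+ b+ / br+ dw b.
The two rarest classes, br dw+ b and br+ dw b+, are the double crossovers. Comparing them with the parentals, only the b allele has switched, so b is the middle locus and the order is br – b – dw.
Crossovers in the b–dw interval produce the single-crossover classes br dw b+ and br+ dw+ b (62 + 53 = 115) plus the double crossovers (10).
RF(b–dw) = (115 + 10) / 783 = 125/783 = 0.1596 → 16.0 m.u.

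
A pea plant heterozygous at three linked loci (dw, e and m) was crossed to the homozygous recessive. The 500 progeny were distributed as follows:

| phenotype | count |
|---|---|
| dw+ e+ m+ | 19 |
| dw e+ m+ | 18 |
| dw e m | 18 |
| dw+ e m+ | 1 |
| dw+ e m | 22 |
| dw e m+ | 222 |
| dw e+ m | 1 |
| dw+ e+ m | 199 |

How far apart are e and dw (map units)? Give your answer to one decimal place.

8.4 map units

The two most frequent reciprocal classes, dw e m+ and dw+ e+ m, are the parental types, so the F1 was dw e m+ / dw+ e+ m.
The two rarest classes, dw+ e m+ and dw e+ m, are the double crossovers. Comparing them with the parentals, only the dw allele has switched, so dw is the middle locus and the order is e – dw – m.
Crossovers in the e–dw interval produce the single-crossover classes dw e+ m+ and dw+ e m (18 + 22 = 40) plus the double crossovers (2).
RF(e–dw) = (40 + 2) / 500 = 42/500 = 0.0840 → 8.4 map units.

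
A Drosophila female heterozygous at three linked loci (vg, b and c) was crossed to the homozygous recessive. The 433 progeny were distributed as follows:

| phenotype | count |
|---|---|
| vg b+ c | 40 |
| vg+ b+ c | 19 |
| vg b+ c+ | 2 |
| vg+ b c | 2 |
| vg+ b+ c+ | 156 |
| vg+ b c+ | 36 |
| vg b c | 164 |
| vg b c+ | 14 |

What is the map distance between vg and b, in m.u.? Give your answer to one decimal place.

18.5 m.u.

The two most frequent reciprocal classes, vg b c and vg+ b+ c+, are the parental types, so the F1 was vg b c / vg+ b+ c+.
The two rarest classes, vg+ b c and vg b+ c+, are the double crossovers. Comparing them with the parentals, only the vg allele has switched, so vg is the middle locus and the order is b – vg – c.
Crossovers in the b–vg interval produce the single-crossover classes vg b+ c and vg+ b c+ (40 + 36 = 76) plus the double crossovers (4).
RF(b–vg) = (76 + 4) / 433 = 80/433 = 0.1848 → 18.5 m.u.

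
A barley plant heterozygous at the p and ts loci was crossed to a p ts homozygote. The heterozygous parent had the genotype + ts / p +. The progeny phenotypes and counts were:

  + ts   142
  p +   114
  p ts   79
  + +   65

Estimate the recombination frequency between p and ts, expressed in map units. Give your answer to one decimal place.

The recombinant classes are + + and p ts: 65 + 79 = 144.
Recombination frequency = 144/400 = 0.3600 ≈ 36.0%, i.e. 36.0 map units.

36.0 map units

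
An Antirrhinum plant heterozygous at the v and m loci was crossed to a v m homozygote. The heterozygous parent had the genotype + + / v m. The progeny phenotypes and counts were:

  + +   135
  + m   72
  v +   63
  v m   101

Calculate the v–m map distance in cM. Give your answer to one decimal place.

36.4 cM

The recombinant classes are + m and v +: 72 + 63 = 135.
Recombination frequency = 135/371 = 0.3639 ≈ 36.4%, i.e. 36.4 cM.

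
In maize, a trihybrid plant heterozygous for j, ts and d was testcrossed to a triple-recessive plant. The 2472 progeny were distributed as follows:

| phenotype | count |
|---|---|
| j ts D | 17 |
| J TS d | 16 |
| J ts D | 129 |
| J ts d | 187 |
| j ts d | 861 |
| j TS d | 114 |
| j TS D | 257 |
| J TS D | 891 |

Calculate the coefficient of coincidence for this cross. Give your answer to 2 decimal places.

0.62

The two most frequent reciprocal classes, j ts d and J TS D, are the parental types, so the F1 was j ts d / J TS D.
The two rarest classes, j ts D and J TS d, are the double crossovers. Comparing them with the parentals, only the d allele has switched, so d is the middle locus and the order is ts – d – j.
ts–d: (243 + 33)/2472 = 0.1117; d–j: (444 + 33)/2472 = 0.1930.
Expected DCO frequency = 0.1117 × 0.1930 ≈ 0.02156; observed = 33/2472 ≈ 0.01335.
Coefficient of coincidence = 0.01335/0.02156 ≈ 0.62.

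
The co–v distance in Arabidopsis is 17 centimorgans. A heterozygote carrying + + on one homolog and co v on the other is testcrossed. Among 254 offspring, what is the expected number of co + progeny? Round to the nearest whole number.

22

A map distance of 17 centimorgans corresponds to a recombination frequency of 0.170.
The F1 is + + / co v, so co + is a recombinant gamete class with expected frequency r/2 = 0.170/2 = 0.0850.
Expected number = 0.0850 × 254 = 21.59 ≈ 22.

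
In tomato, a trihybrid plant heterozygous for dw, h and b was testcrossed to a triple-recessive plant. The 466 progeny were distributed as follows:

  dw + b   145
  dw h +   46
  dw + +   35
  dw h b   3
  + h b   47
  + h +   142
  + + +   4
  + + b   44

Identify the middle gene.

The two most frequent reciprocal classes, dw + b and + h +, are the parental types, so the F1 was dw + b / + h +.
The two rarest classes, dw h b and + + +, are the double crossovers. Comparing them with the parentals, only the h allele has switched, so h is the middle locus and the order is dw – h – b.

h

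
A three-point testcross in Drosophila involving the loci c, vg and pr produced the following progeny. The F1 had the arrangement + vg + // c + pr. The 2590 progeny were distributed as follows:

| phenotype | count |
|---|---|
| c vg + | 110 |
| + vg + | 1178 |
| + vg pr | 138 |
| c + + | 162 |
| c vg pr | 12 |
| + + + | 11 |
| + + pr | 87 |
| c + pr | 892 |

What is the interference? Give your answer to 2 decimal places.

0.16

The two rarest classes, + + + and c vg pr, are the double crossovers. Comparing them with the parentals, only the vg allele has switched, so vg is the middle locus and the order is c – vg – pr.
c–vg: (197 + 23)/2590 = 0.0849; vg–pr: (300 + 23)/2590 = 0.1247.
Expected DCO frequency = 0.0849 × 0.1247 ≈ 0.01059; observed = 23/2590 ≈ 0.00888.
Coefficient of coincidence = 0.00888/0.01059 ≈ 0.84; interference = 1 − 0.84 = 0.16.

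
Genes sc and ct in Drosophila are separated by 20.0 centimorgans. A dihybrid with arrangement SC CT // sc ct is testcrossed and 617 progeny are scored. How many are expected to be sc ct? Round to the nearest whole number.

A map distance of 20.0 centimorgans corresponds to a recombination frequency of 0.200.
The F1 is SC CT / sc ct, so sc ct is a parental gamete class with expected frequency (1 − r)/2 = 0.800/2 = 0.4000.
Expected number = 0.4000 × 617 = 246.80 ≈ 247.

247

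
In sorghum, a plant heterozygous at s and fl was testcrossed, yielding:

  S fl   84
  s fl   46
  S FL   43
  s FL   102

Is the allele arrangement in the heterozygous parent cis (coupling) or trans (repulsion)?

The two most frequent classes are S fl (84) and s FL (102); these are the parental (non-recombinant) types.
So the F1 carried S fl on one chromosome and s FL on the other — the recessive alleles are on opposite chromosomes (trans / repulsion).

trans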